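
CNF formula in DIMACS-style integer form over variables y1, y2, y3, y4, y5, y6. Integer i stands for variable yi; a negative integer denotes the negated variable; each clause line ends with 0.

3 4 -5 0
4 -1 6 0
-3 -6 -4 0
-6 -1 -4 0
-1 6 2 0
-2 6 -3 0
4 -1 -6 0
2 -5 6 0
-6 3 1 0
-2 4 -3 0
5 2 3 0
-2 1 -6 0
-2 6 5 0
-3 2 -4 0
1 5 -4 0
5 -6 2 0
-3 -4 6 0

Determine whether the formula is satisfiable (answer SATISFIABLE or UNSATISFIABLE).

SATISFIABLE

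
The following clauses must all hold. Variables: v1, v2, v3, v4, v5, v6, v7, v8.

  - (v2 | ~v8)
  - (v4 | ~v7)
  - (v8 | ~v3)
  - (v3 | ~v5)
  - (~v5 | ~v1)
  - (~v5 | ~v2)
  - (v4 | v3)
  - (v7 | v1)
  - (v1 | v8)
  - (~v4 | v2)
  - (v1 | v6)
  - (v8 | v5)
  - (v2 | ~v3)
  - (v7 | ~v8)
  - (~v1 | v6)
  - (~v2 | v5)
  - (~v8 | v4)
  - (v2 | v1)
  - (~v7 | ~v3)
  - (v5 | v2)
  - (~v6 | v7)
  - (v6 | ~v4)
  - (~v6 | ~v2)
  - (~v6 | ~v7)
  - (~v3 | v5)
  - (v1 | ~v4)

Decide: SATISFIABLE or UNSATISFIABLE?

v2 = True:
  propagation gives v5=False; an empty clause results — contradiction.
v2 = False:
  propagation gives v8=False, v3=False, v5=False; an empty clause results — contradiction.
Every branch closes, so no satisfying assignment exists.

UNSATISFIABLE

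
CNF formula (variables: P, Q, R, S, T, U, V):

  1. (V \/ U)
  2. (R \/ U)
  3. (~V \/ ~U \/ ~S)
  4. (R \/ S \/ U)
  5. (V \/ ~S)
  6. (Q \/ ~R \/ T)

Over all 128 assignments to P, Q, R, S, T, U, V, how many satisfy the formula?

40

Split on U, then R.
  U=T, R=T: P, V free; 3 ways for (Q,S,T) × 2^2 = 12.
  U=T, R=F: forces S=F; P, Q, T, V free → 2^4 = 16.
  U=F, R=T: P, S free; 3 ways for (Q,T,V) × 2^2 = 12.
  U=F, R=F: a clause becomes empty — 0.
Total: 12 + 16 + 12 + 0 = 40.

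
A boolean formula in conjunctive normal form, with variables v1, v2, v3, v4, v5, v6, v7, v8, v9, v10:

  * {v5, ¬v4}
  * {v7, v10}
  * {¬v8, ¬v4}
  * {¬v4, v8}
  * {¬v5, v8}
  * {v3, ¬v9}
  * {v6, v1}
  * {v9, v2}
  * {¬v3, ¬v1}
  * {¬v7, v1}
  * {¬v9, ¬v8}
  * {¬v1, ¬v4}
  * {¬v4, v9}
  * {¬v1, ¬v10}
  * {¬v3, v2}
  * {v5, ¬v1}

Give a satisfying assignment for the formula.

v1=False  v2=True  v3=True  v4=False  v5=False  v6=True  v7=False  v8=False  v9=False  v10=True

Check each clause:
  1. {¬v4, v5} — ¬v4 is true.
  2. {v7, v10} — v10 is true.
  3. {¬v8, ¬v4} — ¬v8 is true.
  4. {v8, ¬v4} — ¬v4 is true.
  5. {v8, ¬v5} — ¬v5 is true.
  6. {v3, ¬v9} — v3 is true.
  7. {v6, v1} — v6 is true.
  8. {v2, v9} — v2 is true.
  9. {¬v1, ¬v3} — ¬v1 is true.
  10. {v1, ¬v7} — ¬v7 is true.
  11. {¬v9, ¬v8} — ¬v8 is true.
  12. {¬v4, ¬v1} — ¬v4 is true.
  13. {v9, ¬v4} — ¬v4 is true.
  14. {¬v1, ¬v10} — ¬v1 is true.
  15. {v2, ¬v3} — v2 is true.
  16. {v5, ¬v1} — ¬v1 is true.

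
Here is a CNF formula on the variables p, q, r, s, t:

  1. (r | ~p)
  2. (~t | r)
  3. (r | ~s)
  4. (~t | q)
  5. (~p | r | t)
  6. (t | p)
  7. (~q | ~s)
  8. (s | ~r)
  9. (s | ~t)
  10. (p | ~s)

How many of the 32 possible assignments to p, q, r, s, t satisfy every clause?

1

Satisfying assignments:
  p=1 q=0 r=1 s=1 t=0
That's 1 in total.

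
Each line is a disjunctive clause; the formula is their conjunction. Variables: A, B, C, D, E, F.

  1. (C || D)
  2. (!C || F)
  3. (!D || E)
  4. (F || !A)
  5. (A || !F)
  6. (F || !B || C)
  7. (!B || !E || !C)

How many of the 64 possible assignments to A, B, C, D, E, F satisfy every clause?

7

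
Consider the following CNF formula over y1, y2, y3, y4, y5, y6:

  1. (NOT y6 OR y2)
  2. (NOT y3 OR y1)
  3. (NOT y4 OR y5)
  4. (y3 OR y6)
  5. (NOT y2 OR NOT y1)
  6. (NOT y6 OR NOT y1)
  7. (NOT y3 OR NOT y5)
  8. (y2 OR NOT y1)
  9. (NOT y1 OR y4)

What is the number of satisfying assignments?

3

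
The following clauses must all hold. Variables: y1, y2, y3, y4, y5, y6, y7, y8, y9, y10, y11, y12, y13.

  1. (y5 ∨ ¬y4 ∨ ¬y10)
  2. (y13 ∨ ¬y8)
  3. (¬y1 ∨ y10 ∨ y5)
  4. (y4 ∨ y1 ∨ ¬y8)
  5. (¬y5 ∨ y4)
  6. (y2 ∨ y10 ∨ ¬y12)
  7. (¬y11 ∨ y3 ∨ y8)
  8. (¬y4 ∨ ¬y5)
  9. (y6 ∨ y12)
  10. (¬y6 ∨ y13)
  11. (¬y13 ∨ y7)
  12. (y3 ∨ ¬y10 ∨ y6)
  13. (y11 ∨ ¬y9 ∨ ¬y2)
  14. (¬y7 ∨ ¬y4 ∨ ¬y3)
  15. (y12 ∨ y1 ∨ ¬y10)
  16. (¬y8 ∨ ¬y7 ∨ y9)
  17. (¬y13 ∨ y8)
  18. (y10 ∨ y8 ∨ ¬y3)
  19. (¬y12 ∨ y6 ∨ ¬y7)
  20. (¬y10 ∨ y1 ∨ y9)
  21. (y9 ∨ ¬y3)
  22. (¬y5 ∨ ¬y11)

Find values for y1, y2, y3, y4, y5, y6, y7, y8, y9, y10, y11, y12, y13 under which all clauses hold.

y1 = True, y2 = True, y3 = True, y4 = False, y5 = False, y6 = False, y7 = False, y8 = False, y9 = True, y10 = True, y11 = True, y12 = True, y13 = False

Check each clause:
  1. (y5 ∨ ¬y10 ∨ ¬y4) — ¬y4 is true.
  2. (¬y8 ∨ y13) — ¬y8 is true.
  3. (y10 ∨ y5 ∨ ¬y1) — y10 is true.
  4. (¬y8 ∨ y4 ∨ y1) — ¬y8 is true.
  5. (y4 ∨ ¬y5) — ¬y5 is true.
  6. (y2 ∨ y10 ∨ ¬y12) — y10 is true.
  7. (y8 ∨ ¬y11 ∨ y3) — y3 is true.
  8. (¬y4 ∨ ¬y5) — ¬y5 is true.
  9. (y12 ∨ y6) — y12 is true.
  10. (y13 ∨ ¬y6) — ¬y6 is true.
  11. (¬y13 ∨ y7) — ¬y13 is true.
  12. (¬y10 ∨ y3 ∨ y6) — y3 is true.
  13. (¬y2 ∨ ¬y9 ∨ y11) — y11 is true.
  14. (¬y7 ∨ ¬y4 ∨ ¬y3) — ¬y7 is true.
  15. (¬y10 ∨ y1 ∨ y12) — y1 is true.
  16. (y9 ∨ ¬y8 ∨ ¬y7) — ¬y8 is true.
  17. (y8 ∨ ¬y13) — ¬y13 is true.
  18. (¬y3 ∨ y10 ∨ y8) — y10 is true.
  19. (y6 ∨ ¬y7 ∨ ¬y12) — ¬y7 is true.
  20. (y1 ∨ y9 ∨ ¬y10) — y9 is true.
  21. (y9 ∨ ¬y3) — y9 is true.
  22. (¬y11 ∨ ¬y5) — ¬y5 is true.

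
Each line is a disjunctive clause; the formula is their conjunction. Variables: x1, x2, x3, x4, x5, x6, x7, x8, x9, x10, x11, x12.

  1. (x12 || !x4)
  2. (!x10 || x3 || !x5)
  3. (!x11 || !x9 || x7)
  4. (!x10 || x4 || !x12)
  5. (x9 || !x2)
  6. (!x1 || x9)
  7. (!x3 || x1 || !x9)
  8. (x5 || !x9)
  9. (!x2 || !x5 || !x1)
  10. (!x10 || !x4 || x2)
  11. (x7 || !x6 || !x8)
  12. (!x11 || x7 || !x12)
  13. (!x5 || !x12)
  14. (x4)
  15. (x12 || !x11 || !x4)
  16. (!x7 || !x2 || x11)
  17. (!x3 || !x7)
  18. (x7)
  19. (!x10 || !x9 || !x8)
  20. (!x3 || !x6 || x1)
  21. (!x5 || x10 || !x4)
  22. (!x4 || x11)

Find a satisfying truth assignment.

x1=F, x2=F, x3=F, x4=T, x5=F, x6=F, x7=T, x8=T, x9=F, x10=F, x11=T, x12=T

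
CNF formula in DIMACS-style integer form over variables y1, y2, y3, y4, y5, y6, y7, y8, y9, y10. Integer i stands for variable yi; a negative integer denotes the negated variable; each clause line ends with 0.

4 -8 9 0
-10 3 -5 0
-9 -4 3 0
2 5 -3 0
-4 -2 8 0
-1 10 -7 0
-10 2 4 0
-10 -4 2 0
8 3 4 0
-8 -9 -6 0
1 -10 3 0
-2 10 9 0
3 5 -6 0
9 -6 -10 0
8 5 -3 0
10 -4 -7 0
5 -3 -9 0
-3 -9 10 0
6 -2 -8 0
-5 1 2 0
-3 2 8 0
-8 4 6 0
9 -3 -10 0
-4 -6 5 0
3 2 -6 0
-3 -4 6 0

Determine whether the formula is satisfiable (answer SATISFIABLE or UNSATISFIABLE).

y7 occurs only negated in the remaining clauses — set y7 = False.
Set y1 = False and propagate.
Try y2 = False.
  then y5 is forced to False.
  then y3 is forced to False.
  then y10 is forced to False.
  then y6 is forced to False.
The remaining clauses are satisfied by y4 = True, y8 = True, y9 = False.
So y1=False  y2=False  y3=False  y4=True  y5=False  y6=False  y7=False  y8=True  y9=False  y10=False is a satisfying assignment.

SATISFIABLE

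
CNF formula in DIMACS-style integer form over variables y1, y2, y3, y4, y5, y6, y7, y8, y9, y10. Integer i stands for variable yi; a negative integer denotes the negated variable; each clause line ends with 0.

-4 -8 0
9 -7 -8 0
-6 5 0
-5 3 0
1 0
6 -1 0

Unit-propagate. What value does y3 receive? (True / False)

(y1) stands alone — y1 = True.
In (y6 \/ ~y1), ~y1 is now false; y6 must hold, so y6 = True.
(~y6 \/ y5): since y6 = True, the clause reduces to (y5). y5 = True.
From (~y5 \/ y3) and y5 = True: y3 = True.

True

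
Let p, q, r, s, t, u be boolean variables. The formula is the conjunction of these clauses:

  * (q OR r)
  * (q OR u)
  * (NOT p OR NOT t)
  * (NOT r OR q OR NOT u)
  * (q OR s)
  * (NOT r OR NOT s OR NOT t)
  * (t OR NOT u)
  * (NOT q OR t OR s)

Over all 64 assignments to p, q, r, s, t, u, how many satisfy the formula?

10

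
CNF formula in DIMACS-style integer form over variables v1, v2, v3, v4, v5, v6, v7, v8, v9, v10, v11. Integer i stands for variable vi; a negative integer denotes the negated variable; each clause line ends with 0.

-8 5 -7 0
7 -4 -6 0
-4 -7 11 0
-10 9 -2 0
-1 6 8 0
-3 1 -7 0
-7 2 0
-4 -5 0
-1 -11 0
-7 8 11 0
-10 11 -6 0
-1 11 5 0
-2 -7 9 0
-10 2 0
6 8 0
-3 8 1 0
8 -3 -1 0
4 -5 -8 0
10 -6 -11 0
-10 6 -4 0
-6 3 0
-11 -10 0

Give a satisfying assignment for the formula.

v1=F, v2=T, v3=F, v4=F, v5=F, v6=F, v7=F, v8=T, v9=F, v10=F, v11=F

Branch on v1: take v1 = False.
The remaining clauses are satisfied by v2 = True, v3 = False, v4 = False, v5 = False, v6 = False, v7 = False, v8 = True, v9 = False, v10 = False, v11 = False.
Every clause has at least one true literal under this assignment.
Check each clause:
  1. {¬v7, v5, ¬v8} — ¬v7 is true.
  2. {v7, ¬v4, ¬v6} — ¬v6 is true.
  3. {¬v4, v11, ¬v7} — ¬v7 is true.
  4. {¬v10, ¬v2, v9} — ¬v10 is true.
  5. {v8, ¬v1, v6} — v8 is true.
  6. {¬v7, ¬v3, v1} — ¬v3 is true.
  7. {v2, ¬v7} — ¬v7 is true.
  8. {¬v4, ¬v5} — ¬v5 is true.
  9. {¬v11, ¬v1} — ¬v11 is true.
  10. {v8, v11, ¬v7} — v8 is true.
  11. {¬v6, ¬v10, v11} — ¬v6 is true.
  12. {v5, ¬v1, v11} — ¬v1 is true.
  13. {¬v7, ¬v2, v9} — ¬v7 is true.
  14. {¬v10, v2} — v2 is true.
  15. {v8, v6} — v8 is true.
  16. {v8, v1, ¬v3} — v8 is true.
  17. {v8, ¬v3, ¬v1} — v8 is true.
  18. {¬v5, v4, ¬v8} — ¬v5 is true.
  19. {v10, ¬v6, ¬v11} — ¬v6 is true.
  20. {v6, ¬v4, ¬v10} — ¬v4 is true.
  21. {¬v6, v3} — ¬v6 is true.
  22. {¬v11, ¬v10} — ¬v11 is true.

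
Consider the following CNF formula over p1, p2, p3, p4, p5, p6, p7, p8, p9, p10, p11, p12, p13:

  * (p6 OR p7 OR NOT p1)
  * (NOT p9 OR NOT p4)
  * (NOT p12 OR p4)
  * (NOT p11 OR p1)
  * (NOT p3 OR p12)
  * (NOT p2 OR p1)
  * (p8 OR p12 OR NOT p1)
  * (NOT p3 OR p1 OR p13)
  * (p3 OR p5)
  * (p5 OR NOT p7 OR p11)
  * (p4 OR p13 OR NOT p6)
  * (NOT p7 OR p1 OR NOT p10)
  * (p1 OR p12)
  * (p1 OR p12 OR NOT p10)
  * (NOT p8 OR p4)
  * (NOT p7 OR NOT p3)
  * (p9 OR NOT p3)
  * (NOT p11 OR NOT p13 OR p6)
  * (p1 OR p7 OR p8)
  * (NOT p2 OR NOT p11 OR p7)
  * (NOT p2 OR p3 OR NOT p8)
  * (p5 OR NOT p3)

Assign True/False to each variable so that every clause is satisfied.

p1=T, p2=T, p3=F, p4=T, p5=T, p6=T, p7=F, p8=F, p9=F, p10=T, p11=F, p12=T, p13=F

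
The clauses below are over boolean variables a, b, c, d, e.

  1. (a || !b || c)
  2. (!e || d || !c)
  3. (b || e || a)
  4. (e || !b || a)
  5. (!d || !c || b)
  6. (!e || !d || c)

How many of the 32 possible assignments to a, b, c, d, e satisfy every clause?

Split on b, then c.
  b=T, c=T: remaining (a,d,e) ∈ {(F,T,T); (T,F,F); (T,T,F); (T,T,T)} — 4.
  b=T, c=F: remaining (a,d,e) ∈ {(T,F,F); (T,F,T); (T,T,F)} — 3.
  b=F, c=T: remaining (a,d,e) ∈ {(T,F,F)} — 1.
  b=F, c=F: remaining (a,d,e) ∈ {(F,F,T); (T,F,F); (T,F,T); (T,T,F)} — 4.
Total: 4 + 3 + 1 + 4 = 12.

12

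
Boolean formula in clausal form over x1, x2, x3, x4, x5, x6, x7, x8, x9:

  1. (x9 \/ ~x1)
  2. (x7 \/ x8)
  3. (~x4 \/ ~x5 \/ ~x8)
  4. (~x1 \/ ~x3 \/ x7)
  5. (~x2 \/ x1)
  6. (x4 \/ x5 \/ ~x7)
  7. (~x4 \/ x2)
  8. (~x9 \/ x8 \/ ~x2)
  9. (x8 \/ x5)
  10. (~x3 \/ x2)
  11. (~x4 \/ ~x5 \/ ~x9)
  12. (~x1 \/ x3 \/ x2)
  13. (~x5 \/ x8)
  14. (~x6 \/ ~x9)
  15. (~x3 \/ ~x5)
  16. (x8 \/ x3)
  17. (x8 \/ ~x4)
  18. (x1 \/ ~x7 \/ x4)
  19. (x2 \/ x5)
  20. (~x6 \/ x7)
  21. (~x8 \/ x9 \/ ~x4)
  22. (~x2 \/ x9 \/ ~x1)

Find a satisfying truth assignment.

Pure literal: x6 appears only negated; assign x6 = False.
Branch on x1: take x1 = True.
  then x9 is forced to True.
Set x2 = True and propagate.
  then x8 is forced to True.
Try x3 = False.
For the remaining variables, x4 = False, x5 = False, x7 = False works.
Every clause has at least one true literal under this assignment.

x1=T, x2=T, x3=F, x4=F, x5=F, x6=F, x7=F, x8=T, x9=T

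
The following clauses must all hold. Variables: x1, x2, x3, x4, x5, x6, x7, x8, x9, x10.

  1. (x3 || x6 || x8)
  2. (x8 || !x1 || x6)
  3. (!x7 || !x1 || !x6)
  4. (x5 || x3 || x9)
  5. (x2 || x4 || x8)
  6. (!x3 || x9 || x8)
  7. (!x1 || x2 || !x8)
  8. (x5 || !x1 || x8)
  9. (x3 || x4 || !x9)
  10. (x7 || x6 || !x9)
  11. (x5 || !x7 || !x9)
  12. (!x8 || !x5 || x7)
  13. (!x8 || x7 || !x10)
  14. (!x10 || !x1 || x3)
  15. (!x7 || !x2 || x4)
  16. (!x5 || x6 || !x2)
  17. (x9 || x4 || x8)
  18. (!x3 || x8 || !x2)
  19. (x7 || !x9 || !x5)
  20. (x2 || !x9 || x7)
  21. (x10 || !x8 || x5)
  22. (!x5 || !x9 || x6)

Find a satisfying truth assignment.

Pure literal: x1 appears only negated; assign x1 = False.
x4 occurs only positively in the remaining clauses — set x4 = True.
Branch on x2: take x2 = False.
Set x3 = True and propagate.
The remaining clauses are satisfied by x5 = True, x6 = False, x7 = True, x8 = True, x9 = False, x10 = True.

x1 = False, x2 = False, x3 = True, x4 = True, x5 = True, x6 = False, x7 = True, x8 = True, x9 = False, x10 = True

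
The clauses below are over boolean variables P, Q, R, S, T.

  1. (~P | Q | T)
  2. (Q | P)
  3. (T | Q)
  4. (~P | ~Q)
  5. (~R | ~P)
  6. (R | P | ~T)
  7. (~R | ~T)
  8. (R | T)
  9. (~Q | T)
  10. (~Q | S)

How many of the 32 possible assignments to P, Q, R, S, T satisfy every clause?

2

The models are:
  P=T Q=F R=F S=F T=T
  P=T Q=F R=F S=T T=T
That's 2 in total.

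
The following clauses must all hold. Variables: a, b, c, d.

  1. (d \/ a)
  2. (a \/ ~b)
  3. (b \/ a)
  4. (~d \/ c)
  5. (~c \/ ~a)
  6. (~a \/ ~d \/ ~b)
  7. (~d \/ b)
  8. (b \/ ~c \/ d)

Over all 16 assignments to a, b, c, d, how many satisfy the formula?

2

Satisfying assignments:
  a=T b=F c=F d=F
  a=T b=T c=F d=F
That's 2 in total.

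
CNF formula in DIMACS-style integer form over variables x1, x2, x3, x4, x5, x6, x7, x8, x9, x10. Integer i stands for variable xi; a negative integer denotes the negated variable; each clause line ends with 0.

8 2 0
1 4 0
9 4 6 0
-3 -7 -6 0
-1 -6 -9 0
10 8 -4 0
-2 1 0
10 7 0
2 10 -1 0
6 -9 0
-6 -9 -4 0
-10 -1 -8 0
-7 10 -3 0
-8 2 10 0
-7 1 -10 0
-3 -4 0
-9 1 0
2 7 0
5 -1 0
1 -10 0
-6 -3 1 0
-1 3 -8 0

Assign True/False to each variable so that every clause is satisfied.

x1=True, x2=True, x3=False, x4=True, x5=True, x6=True, x7=False, x8=False, x9=False, x10=True

Check each clause:
  1. {x2, x8} — x2 is true.
  2. {x1, x4} — x1 is true.
  3. {x6, x4, x9} — x4 is true.
  4. {¬x3, ¬x7, ¬x6} — ¬x7 is true.
  5. {¬x1, ¬x6, ¬x9} — ¬x9 is true.
  6. {x10, x8, ¬x4} — x10 is true.
  7. {¬x2, x1} — x1 is true.
  8. {x7, x10} — x10 is true.
  9. {x10, x2, ¬x1} — x2 is true.
  10. {x6, ¬x9} — x6 is true.
  11. {¬x4, ¬x9, ¬x6} — ¬x9 is true.
  12. {¬x10, ¬x8, ¬x1} — ¬x8 is true.
  13. {¬x3, x10, ¬x7} — ¬x7 is true.
  14. {¬x8, x2, x10} — ¬x8 is true.
  15. {x1, ¬x10, ¬x7} — x1 is true.
  16. {¬x4, ¬x3} — ¬x3 is true.
  17. {x1, ¬x9} — x1 is true.
  18. {x7, x2} — x2 is true.
  19. {x5, ¬x1} — x5 is true.
  20. {¬x10, x1} — x1 is true.
  21. {x1, ¬x6, ¬x3} — x1 is true.
  22. {¬x8, x3, ¬x1} — ¬x8 is true.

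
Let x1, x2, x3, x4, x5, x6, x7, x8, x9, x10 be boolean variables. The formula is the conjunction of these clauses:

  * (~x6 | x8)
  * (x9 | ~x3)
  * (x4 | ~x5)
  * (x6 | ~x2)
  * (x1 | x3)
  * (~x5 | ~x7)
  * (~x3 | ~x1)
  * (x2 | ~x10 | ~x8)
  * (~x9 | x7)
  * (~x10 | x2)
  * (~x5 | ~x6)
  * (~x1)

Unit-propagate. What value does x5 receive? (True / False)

(~x1) stands alone — x1 = False.
(x1 | x3) with x1 = False leaves only x3, so x3 = True.
(x9 | ~x3): since x3 = True, the clause reduces to (x9). x9 = True.
From (~x9 | x7) and x9 = True: x7 = True.
In (~x5 | ~x7), ~x7 is now false; ~x5 must hold, so x5 = False.

False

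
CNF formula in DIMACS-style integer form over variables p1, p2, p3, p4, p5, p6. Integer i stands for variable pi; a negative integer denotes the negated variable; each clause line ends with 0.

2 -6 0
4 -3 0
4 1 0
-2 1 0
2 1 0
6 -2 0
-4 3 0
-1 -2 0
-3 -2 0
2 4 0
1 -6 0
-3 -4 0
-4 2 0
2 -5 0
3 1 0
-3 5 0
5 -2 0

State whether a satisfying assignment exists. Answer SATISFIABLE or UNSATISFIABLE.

UNSATISFIABLE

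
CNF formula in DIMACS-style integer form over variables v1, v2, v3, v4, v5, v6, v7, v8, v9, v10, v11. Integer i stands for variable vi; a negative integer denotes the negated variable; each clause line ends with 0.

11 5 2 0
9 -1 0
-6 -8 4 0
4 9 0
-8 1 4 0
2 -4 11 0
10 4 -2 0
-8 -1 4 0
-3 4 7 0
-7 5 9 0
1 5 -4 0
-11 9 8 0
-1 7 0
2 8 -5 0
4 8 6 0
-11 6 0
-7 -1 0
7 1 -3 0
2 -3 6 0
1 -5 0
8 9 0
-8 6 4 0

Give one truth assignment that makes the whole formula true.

v9 occurs only positively in the remaining clauses — set v9 = True.
Set v1 = False and propagate.
  then v5 is forced to False.
  then v4 is forced to False.
  then v8 is forced to False.
  then v6 is forced to True.
Try v2 = False.
  then v11 is forced to True.
For the remaining variables, v3 = True, v7 = True, v10 = False works.

v1=F, v2=F, v3=T, v4=F, v5=F, v6=T, v7=T, v8=F, v9=T, v10=F, v11=T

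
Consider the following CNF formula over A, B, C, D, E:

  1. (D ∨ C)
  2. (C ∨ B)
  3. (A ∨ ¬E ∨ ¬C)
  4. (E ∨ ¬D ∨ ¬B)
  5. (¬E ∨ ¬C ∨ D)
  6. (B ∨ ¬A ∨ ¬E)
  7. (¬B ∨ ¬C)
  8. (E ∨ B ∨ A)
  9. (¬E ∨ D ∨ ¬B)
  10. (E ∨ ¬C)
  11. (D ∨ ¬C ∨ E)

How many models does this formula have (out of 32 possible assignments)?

2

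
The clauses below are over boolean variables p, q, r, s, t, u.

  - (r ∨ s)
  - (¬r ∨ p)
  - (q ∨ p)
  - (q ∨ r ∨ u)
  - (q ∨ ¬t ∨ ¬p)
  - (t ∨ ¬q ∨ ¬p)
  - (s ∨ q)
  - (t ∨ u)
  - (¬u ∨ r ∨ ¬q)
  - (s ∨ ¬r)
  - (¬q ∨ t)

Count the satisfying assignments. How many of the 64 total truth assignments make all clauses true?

Satisfying assignments:
  p=F q=T r=F s=T t=T u=F
  p=T q=F r=F s=T t=F u=T
  p=T q=F r=T s=T t=F u=T
  p=T q=T r=F s=T t=T u=F
  p=T q=T r=T s=T t=T u=F
  p=T q=T r=T s=T t=T u=T
That's 6 in total.

6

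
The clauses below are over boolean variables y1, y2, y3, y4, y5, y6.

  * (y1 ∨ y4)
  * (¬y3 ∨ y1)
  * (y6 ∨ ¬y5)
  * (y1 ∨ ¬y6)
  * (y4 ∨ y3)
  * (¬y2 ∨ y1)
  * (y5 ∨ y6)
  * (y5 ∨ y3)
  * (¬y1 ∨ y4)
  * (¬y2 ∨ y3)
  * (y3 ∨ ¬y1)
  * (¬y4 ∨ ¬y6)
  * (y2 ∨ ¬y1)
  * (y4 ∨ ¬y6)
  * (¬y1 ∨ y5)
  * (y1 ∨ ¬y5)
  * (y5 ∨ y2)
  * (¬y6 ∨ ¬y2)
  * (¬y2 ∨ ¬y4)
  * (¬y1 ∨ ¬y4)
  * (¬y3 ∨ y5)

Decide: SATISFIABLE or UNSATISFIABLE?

UNSATISFIABLE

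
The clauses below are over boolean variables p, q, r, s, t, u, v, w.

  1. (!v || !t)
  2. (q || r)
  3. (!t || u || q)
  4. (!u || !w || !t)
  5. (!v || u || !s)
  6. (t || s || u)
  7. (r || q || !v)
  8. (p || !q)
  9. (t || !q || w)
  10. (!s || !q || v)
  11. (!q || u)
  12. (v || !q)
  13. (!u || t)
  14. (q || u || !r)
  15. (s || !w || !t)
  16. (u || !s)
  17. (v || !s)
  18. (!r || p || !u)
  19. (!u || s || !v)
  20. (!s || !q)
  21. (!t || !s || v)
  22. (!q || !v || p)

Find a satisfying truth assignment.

p=T  q=F  r=T  s=F  t=T  u=T  v=F  w=F

p occurs only positively in the remaining clauses — set p = True.
Set q = False and propagate.
  then r is forced to True.
  then u is forced to True.
  then t is forced to True.
  then v is forced to False.
  then w is forced to False.
  then s is forced to False.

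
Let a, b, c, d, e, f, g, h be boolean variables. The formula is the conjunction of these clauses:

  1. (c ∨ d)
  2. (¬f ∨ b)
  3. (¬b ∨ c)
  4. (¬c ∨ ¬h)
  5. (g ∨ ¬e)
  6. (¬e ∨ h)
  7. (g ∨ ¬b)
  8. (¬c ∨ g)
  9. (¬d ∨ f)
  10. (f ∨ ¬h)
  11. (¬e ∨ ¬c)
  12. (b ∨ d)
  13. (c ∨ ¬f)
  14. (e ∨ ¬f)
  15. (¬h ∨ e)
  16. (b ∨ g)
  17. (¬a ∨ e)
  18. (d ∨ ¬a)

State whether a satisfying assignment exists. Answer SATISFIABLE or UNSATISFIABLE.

Pure literal: a appears only negated; assign a = False.
Pure literal: g appears only positively; assign g = True.
Branch on b: take b = True.
  then c is forced to True.
  then h is forced to False.
  then e is forced to False.
  then f is forced to False.
  then d is forced to False.
So a=False, b=True, c=True, d=False, e=False, f=False, g=True, h=False is a satisfying assignment.

SATISFIABLE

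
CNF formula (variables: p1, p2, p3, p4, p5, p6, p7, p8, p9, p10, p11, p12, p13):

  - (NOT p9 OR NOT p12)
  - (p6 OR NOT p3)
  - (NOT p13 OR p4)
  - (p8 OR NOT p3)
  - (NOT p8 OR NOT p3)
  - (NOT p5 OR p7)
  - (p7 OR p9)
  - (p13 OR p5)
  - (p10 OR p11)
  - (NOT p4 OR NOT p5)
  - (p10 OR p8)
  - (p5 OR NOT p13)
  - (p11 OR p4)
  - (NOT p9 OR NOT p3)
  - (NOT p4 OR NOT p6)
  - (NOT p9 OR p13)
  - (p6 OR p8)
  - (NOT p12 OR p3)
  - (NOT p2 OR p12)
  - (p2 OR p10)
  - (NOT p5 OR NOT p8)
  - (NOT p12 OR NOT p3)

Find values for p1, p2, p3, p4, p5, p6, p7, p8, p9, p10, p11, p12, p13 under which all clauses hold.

p1=0, p2=0, p3=0, p4=0, p5=1, p6=1, p7=1, p8=0, p9=0, p10=1, p11=1, p12=0, p13=0

Pure literal: p7 appears only positively; assign p7 = True.
p10 occurs only positively in the remaining clauses — set p10 = True.
Try p2 = False.
The remaining clauses are satisfied by p1 = False, p3 = False, p4 = False, p5 = True, p6 = True, p8 = False, p9 = False, p11 = True, p12 = False, p13 = False.
Every clause has at least one true literal under this assignment.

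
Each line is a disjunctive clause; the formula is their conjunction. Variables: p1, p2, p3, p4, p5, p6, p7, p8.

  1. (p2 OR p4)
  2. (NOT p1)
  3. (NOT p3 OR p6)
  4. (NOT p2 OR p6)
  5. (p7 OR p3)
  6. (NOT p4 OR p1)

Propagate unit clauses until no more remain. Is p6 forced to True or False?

Unit clause (NOT p1) sets p1 = False.
In (p1 OR NOT p4), p1 is now false; NOT p4 must hold, so p4 = False.
From (p2 OR p4) and p4 = False: p2 = True.
(p6 OR NOT p2) with p2 = True leaves only p6, so p6 = True.

True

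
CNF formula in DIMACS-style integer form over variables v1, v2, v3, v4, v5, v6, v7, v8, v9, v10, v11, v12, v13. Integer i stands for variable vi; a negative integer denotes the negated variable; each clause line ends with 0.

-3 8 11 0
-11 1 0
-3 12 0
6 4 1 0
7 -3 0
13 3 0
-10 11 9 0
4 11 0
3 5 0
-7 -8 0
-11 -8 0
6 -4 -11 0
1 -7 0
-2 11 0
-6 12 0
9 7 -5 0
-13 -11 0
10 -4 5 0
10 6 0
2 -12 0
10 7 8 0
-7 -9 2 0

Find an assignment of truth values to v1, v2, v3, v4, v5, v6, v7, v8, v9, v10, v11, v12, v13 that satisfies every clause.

Set v1 = False and propagate.
  then v11 is forced to False.
  then v4 is forced to True.
  then v7 is forced to False.
  then v3 is forced to False.
  then v13 is forced to True.
  then v5 is forced to True.
  then v2 is forced to False.
  then v9 is forced to True.
  then v12 is forced to False.
  then v6 is forced to False.
  then v10 is forced to True.
v8 is now unconstrained; take v8 = False.
Check each clause:
  1. {v8, ¬v3, v11} — ¬v3 is true.
  2. {¬v11, v1} — ¬v11 is true.
  3. {v12, ¬v3} — ¬v3 is true.
  4. {v4, v6, v1} — v4 is true.
  5. {¬v3, v7} — ¬v3 is true.
  6. {v3, v13} — v13 is true.
  7. {¬v10, v11, v9} — v9 is true.
  8. {v4, v11} — v4 is true.
  9. {v5, v3} — v5 is true.
  10. {¬v8, ¬v7} — ¬v8 is true.
  11. {¬v8, ¬v11} — ¬v8 is true.
  12. {¬v11, v6, ¬v4} — ¬v11 is true.
  13. {v1, ¬v7} — ¬v7 is true.
  14. {¬v2, v11} — ¬v2 is true.
  15. {¬v6, v12} — ¬v6 is true.
  16. {¬v5, v7, v9} — v9 is true.
  17. {¬v13, ¬v11} — ¬v11 is true.
  18. {v10, ¬v4, v5} — v10 is true.
  19. {v6, v10} — v10 is true.
  20. {v2, ¬v12} — ¬v12 is true.
  21. {v10, v7, v8} — v10 is true.
  22. {¬v7, ¬v9, v2} — ¬v7 is true.

v1=False  v2=False  v3=False  v4=True  v5=True  v6=False  v7=False  v8=False  v9=True  v10=True  v11=False  v12=False  v13=True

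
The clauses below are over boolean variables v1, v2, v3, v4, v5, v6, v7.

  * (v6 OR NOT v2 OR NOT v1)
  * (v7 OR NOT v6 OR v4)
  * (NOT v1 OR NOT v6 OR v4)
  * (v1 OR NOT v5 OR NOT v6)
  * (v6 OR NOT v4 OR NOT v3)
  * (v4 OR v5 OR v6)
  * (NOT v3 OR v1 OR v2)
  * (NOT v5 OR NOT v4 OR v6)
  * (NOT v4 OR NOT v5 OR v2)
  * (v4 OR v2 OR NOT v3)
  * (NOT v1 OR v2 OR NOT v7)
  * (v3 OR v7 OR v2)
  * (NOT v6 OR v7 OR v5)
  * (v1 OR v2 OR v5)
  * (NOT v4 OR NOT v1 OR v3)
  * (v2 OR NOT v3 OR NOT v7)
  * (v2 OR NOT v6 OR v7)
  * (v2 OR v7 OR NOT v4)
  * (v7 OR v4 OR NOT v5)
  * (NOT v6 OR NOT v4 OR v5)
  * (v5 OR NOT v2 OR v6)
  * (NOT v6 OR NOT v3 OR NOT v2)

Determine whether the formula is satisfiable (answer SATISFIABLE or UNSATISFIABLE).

Try v1 = False.
For the remaining variables, v2 = True, v3 = True, v4 = False, v5 = True, v6 = False, v7 = True works.
Every clause has at least one true literal under this assignment.
So v1=F, v2=T, v3=T, v4=F, v5=T, v6=F, v7=T is a satisfying assignment.

SATISFIABLE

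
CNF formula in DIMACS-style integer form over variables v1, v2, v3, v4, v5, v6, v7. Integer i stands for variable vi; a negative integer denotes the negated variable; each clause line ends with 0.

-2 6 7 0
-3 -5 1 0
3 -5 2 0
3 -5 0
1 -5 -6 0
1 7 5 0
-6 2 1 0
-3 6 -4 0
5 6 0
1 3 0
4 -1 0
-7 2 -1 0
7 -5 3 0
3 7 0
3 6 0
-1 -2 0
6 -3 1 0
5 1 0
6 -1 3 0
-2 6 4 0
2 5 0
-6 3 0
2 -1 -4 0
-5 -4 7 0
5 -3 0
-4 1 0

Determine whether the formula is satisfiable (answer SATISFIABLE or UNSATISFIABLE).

v1 = True:
  propagation gives v4=True, v2=False; an empty clause results — contradiction.
v1 = False:
  propagation gives v3=True, v5=False; an empty clause results — contradiction.
Every branch closes, so no satisfying assignment exists.

UNSATISFIABLE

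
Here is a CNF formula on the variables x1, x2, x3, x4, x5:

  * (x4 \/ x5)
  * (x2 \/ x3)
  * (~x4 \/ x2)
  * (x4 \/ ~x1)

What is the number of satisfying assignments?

Split on x4, then x2.
  x4=1, x2=1: x1, x3, x5 free → 2^3 = 8.
  x4=1, x2=0: a clause becomes empty — 0.
  x4=0, x2=1: remaining (x1,x3,x5) ∈ {(0,0,1); (0,1,1)} — 2.
  x4=0, x2=0: remaining (x1,x3,x5) ∈ {(0,1,1)} — 1.
Total: 8 + 0 + 2 + 1 = 11.

11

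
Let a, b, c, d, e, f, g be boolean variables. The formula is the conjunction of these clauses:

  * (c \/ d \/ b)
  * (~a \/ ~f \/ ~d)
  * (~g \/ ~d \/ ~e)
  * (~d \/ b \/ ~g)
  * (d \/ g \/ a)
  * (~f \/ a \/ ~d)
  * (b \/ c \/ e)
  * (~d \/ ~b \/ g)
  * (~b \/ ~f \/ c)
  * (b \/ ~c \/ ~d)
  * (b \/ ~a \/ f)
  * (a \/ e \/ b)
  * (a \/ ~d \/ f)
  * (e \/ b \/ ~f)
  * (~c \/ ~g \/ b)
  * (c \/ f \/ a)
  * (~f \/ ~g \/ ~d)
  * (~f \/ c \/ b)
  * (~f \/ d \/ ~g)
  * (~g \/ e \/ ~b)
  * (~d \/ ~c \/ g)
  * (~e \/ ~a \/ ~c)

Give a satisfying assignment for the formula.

a=True, b=True, c=True, d=False, e=False, f=False, g=False

Set a = True and propagate.
Set b = True and propagate.
Set c = True and propagate.
  then e is forced to False.
  then g is forced to False.
  then d is forced to False.
f is now unconstrained; take f = False.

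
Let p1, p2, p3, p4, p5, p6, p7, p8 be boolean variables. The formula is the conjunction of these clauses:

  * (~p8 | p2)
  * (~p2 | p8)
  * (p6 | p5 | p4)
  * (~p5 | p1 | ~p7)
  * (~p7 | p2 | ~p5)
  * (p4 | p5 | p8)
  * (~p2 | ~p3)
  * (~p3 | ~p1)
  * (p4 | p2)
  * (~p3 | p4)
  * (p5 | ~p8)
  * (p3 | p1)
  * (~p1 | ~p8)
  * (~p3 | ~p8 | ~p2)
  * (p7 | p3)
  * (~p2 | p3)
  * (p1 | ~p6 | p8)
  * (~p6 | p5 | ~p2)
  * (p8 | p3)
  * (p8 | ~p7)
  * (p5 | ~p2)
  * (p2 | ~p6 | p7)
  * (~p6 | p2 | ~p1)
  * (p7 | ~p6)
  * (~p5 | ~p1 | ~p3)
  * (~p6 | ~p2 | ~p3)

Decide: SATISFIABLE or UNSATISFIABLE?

SATISFIABLE

p4 occurs only positively in the remaining clauses — set p4 = True.
Set p1 = False and propagate.
  then p3 is forced to True.
  then p2 is forced to False.
  then p8 is forced to False.
  then p6 is forced to False.
  then p7 is forced to False.
p5 is now unconstrained; take p5 = True.
Every clause has at least one true literal under this assignment.
So p1=False, p2=False, p3=True, p4=True, p5=True, p6=False, p7=False, p8=False is a satisfying assignment.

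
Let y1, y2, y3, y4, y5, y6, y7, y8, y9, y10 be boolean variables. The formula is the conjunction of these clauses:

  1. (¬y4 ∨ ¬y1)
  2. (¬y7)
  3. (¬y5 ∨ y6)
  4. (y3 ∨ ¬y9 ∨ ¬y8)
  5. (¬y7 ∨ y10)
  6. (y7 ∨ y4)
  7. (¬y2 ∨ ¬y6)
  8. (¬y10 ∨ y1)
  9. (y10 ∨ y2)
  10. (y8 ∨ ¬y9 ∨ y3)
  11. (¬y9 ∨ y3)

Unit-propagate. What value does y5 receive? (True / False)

False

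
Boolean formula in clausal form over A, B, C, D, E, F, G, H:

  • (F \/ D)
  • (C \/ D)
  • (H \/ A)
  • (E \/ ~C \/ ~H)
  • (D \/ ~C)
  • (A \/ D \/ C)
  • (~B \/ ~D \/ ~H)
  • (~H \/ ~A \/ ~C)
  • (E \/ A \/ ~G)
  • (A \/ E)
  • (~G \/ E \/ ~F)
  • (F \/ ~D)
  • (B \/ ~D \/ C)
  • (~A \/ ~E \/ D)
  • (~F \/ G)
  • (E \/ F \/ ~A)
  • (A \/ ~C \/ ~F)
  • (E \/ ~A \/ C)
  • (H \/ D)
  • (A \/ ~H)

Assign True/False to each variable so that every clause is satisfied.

A=True, B=True, C=True, D=True, E=True, F=True, G=True, H=False

Set A = True and propagate.
The remaining clauses are satisfied by B = True, C = True, D = True, E = True, F = True, G = True, H = False.
Every clause has at least one true literal under this assignment.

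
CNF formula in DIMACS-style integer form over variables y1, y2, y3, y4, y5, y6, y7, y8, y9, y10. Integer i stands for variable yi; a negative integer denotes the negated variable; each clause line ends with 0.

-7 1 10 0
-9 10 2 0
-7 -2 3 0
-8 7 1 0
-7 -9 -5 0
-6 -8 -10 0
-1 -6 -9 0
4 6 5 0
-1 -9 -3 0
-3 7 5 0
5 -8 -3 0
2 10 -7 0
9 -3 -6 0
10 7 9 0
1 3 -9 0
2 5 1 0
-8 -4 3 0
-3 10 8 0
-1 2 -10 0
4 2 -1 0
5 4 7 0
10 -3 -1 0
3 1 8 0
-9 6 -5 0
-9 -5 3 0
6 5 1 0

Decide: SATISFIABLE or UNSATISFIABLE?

Try y1 = False.
Branch on y2: take y2 = False.
  then y5 is forced to True.
For the remaining variables, y3 = True, y4 = False, y6 = False, y7 = False, y8 = False, y9 = False, y10 = True works.
So y1=False, y2=False, y3=True, y4=False, y5=True, y6=False, y7=False, y8=False, y9=False, y10=True is a satisfying assignment.

SATISFIABLE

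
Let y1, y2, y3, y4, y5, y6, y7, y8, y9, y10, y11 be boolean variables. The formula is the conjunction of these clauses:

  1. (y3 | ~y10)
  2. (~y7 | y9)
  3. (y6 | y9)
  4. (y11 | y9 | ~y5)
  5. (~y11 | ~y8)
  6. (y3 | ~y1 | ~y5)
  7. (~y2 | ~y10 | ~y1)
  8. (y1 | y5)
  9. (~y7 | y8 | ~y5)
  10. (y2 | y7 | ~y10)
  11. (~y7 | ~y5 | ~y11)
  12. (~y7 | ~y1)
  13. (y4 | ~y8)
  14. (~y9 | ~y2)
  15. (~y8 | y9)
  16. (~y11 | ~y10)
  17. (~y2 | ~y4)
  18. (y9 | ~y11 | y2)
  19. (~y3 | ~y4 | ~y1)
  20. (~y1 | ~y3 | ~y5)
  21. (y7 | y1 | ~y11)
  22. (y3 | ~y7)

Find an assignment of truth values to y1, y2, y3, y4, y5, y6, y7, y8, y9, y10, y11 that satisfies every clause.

y1 = False  y2 = False  y3 = False  y4 = True  y5 = True  y6 = True  y7 = False  y8 = False  y9 = True  y10 = False  y11 = False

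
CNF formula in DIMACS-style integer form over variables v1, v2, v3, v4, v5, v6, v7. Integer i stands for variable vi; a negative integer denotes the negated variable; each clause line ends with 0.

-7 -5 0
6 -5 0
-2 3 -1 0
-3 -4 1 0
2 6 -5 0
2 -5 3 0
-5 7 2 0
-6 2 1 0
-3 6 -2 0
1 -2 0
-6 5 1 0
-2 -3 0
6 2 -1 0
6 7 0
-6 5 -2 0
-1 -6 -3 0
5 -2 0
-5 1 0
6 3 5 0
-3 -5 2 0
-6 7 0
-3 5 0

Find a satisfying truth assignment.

v1=1, v2=0, v3=0, v4=1, v5=0, v6=1, v7=1

Check each clause:
  1. (¬v5 ∨ ¬v7) — ¬v5 is true.
  2. (¬v5 ∨ v6) — ¬v5 is true.
  3. (¬v2 ∨ v3 ∨ ¬v1) — ¬v2 is true.
  4. (v1 ∨ ¬v3 ∨ ¬v4) — v1 is true.
  5. (v2 ∨ v6 ∨ ¬v5) — ¬v5 is true.
  6. (v3 ∨ ¬v5 ∨ v2) — ¬v5 is true.
  7. (v2 ∨ ¬v5 ∨ v7) — ¬v5 is true.
  8. (v2 ∨ ¬v6 ∨ v1) — v1 is true.
  9. (¬v2 ∨ ¬v3 ∨ v6) — ¬v3 is true.
  10. (v1 ∨ ¬v2) — v1 is true.
  11. (v5 ∨ ¬v6 ∨ v1) — v1 is true.
  12. (¬v3 ∨ ¬v2) — ¬v3 is true.
  13. (v2 ∨ ¬v1 ∨ v6) — v6 is true.
  14. (v7 ∨ v6) — v6 is true.
  15. (¬v6 ∨ ¬v2 ∨ v5) — ¬v2 is true.
  16. (¬v3 ∨ ¬v1 ∨ ¬v6) — ¬v3 is true.
  17. (v5 ∨ ¬v2) — ¬v2 is true.
  18. (v1 ∨ ¬v5) — v1 is true.
  19. (v3 ∨ v5 ∨ v6) — v6 is true.
  20. (¬v5 ∨ v2 ∨ ¬v3) — ¬v5 is true.
  21. (v7 ∨ ¬v6) — v7 is true.
  22. (v5 ∨ ¬v3) — ¬v3 is true.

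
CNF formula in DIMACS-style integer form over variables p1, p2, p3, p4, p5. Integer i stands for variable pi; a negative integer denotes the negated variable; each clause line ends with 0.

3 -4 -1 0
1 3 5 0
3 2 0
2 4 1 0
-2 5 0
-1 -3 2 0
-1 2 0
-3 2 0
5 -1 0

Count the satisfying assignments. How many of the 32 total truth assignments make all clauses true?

Case analysis on p1 and p2:
  p1=1, p2=1: remaining (p3,p4,p5) ∈ {(0,0,1); (1,0,1); (1,1,1)} — 3.
  p1=1, p2=0: a clause becomes empty — 0.
  p1=0, p2=1: remaining (p3,p4,p5) ∈ {(0,0,1); (0,1,1); (1,0,1); (1,1,1)} — 4.
  p1=0, p2=0: a clause becomes empty — 0.
Total: 3 + 0 + 4 + 0 = 7.

7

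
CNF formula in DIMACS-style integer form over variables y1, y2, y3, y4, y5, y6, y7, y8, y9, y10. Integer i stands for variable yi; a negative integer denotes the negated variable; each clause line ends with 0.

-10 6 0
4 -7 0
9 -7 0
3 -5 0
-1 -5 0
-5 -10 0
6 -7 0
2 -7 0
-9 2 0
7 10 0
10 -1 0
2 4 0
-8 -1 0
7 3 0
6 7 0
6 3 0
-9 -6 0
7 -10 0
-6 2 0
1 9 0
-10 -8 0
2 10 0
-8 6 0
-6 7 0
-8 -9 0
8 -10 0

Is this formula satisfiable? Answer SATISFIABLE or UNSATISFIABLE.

y7 = True:
  propagation gives y4=True, y9=True, y6=True; an empty clause results — contradiction.
y7 = False:
  propagation gives y10=True; an empty clause results — contradiction.
Every branch closes, so no satisfying assignment exists.

UNSATISFIABLE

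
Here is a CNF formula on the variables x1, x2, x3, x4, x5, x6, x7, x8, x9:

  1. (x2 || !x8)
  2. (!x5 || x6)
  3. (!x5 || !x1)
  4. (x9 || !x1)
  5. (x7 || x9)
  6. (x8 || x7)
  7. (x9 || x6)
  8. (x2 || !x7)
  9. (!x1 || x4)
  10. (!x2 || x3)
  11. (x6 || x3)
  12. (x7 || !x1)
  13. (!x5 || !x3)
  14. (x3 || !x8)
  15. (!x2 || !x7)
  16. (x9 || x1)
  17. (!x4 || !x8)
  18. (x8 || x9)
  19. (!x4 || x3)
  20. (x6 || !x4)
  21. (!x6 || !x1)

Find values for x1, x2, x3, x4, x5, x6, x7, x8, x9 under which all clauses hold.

x1=F, x2=T, x3=T, x4=F, x5=F, x6=T, x7=F, x8=T, x9=T

Check each clause:
  1. (!x8 || x2) — x2 is true.
  2. (!x5 || x6) — !x5 is true.
  3. (!x1 || !x5) — !x5 is true.
  4. (!x1 || x9) — x9 is true.
  5. (x7 || x9) — x9 is true.
  6. (x8 || x7) — x8 is true.
  7. (x9 || x6) — x9 is true.
  8. (!x7 || x2) — !x7 is true.
  9. (!x1 || x4) — !x1 is true.
  10. (x3 || !x2) — x3 is true.
  11. (x6 || x3) — x3 is true.
  12. (x7 || !x1) — !x1 is true.
  13. (!x3 || !x5) — !x5 is true.
  14. (x3 || !x8) — x3 is true.
  15. (!x7 || !x2) — !x7 is true.
  16. (x1 || x9) — x9 is true.
  17. (!x4 || !x8) — !x4 is true.
  18. (x8 || x9) — x8 is true.
  19. (x3 || !x4) — x3 is true.
  20. (x6 || !x4) — !x4 is true.
  21. (!x1 || !x6) — !x1 is true.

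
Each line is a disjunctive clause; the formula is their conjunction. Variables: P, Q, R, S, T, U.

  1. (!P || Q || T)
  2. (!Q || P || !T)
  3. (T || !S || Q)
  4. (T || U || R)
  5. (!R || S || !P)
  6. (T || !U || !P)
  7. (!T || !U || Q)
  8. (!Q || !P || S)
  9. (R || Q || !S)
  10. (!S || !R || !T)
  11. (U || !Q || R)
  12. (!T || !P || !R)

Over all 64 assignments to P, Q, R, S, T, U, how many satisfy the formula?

14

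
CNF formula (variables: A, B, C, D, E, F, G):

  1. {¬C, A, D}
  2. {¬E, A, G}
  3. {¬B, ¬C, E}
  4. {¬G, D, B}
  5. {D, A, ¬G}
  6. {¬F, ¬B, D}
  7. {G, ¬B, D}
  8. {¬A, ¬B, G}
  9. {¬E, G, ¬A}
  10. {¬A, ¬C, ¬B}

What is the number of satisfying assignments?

44

Split on A, then B.
  A=T, B=T: E free; 3 ways for (C,D,F,G) × 2^1 = 6.
  A=T, B=F: C, F free; 4 ways for (D,E,G) × 2^2 = 16.
  A=F, B=T: F free; 4 ways for (C,D,E,G) × 2^1 = 8.
  A=F, B=F: F free; 7 ways for (C,D,E,G) × 2^1 = 14.
Total: 6 + 16 + 8 + 14 = 44.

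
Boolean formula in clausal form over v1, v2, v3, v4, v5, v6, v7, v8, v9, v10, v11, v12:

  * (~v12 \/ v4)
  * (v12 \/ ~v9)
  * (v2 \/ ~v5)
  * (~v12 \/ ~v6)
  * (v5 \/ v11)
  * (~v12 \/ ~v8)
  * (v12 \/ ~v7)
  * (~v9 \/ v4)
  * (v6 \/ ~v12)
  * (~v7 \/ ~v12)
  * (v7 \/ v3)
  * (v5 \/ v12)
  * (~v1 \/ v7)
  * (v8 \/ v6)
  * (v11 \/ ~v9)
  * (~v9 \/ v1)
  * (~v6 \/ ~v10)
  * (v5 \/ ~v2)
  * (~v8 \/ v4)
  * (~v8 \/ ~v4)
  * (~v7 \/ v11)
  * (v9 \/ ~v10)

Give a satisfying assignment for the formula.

v1=F  v2=T  v3=T  v4=T  v5=T  v6=T  v7=F  v8=F  v9=F  v10=F  v11=T  v12=F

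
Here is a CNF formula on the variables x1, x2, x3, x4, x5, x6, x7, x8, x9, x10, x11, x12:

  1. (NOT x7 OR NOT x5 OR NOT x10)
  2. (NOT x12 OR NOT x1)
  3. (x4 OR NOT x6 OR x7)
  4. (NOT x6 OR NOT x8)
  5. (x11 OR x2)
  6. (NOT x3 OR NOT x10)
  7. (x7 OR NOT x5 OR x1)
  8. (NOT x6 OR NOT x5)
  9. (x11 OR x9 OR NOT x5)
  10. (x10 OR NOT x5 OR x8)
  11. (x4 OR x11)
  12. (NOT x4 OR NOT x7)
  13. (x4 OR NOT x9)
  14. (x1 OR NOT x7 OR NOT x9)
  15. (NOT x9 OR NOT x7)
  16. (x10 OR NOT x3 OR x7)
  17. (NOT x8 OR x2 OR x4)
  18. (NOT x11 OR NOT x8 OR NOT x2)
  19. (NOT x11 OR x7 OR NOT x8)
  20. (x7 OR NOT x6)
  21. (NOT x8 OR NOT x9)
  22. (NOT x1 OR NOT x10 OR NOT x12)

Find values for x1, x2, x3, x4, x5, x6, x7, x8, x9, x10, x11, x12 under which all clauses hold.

Pure literal: x3 appears only negated; assign x3 = False.
x6 occurs only negated in the remaining clauses — set x6 = False.
Branch on x1: take x1 = True.
  then x12 is forced to False.
The remaining clauses are satisfied by x2 = True, x4 = True, x5 = True, x7 = False, x8 = False, x9 = True, x10 = True, x11 = False.

x1=True  x2=True  x3=False  x4=True  x5=True  x6=False  x7=False  x8=False  x9=True  x10=True  x11=False  x12=False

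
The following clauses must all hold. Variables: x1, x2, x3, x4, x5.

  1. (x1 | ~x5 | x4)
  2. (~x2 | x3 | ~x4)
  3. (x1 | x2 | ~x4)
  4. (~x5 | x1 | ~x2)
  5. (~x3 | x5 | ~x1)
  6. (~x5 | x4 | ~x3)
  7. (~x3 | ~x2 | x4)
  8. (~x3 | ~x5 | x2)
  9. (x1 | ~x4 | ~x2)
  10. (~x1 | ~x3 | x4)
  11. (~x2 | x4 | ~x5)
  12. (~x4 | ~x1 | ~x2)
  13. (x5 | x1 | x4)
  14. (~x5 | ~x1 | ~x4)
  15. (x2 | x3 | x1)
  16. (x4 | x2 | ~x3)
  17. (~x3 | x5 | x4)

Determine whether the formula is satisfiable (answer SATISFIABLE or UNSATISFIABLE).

Set x1 = True and propagate.
Set x2 = False and propagate.
Try x3 = False.
For the remaining variables, x4 = True, x5 = False works.
So x1=T, x2=F, x3=F, x4=T, x5=F is a satisfying assignment.

SATISFIABLE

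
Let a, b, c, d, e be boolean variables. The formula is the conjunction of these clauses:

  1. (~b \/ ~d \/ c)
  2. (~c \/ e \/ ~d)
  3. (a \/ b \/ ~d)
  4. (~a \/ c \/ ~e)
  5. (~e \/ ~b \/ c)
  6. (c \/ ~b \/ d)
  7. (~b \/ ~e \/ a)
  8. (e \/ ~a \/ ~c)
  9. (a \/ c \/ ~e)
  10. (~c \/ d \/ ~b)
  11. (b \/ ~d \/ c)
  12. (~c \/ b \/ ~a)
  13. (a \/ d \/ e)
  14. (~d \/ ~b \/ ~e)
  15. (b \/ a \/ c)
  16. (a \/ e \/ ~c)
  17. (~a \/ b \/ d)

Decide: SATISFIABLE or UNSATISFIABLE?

SATISFIABLE

Set a = False and propagate.
For the remaining variables, b = False, c = True, d = False, e = True works.
So a = 0, b = 0, c = 1, d = 0, e = 1 is a satisfying assignment.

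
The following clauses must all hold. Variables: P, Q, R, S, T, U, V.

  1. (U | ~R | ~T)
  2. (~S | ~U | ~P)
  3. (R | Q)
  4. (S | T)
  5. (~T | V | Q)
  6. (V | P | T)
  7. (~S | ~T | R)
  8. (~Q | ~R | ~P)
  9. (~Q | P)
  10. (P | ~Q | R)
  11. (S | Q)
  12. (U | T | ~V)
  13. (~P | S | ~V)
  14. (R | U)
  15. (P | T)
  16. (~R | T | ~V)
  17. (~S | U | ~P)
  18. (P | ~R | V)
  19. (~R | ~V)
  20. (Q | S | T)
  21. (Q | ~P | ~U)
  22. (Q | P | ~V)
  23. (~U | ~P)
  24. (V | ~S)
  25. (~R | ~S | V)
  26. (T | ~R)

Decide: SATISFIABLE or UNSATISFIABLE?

P = True:
  propagation gives U=False, R=True, T=False; an empty clause results — contradiction.
P = False:
  propagation gives Q=False, R=True, S=True, T=True; an empty clause results — contradiction.
Every branch closes, so no satisfying assignment exists.

UNSATISFIABLE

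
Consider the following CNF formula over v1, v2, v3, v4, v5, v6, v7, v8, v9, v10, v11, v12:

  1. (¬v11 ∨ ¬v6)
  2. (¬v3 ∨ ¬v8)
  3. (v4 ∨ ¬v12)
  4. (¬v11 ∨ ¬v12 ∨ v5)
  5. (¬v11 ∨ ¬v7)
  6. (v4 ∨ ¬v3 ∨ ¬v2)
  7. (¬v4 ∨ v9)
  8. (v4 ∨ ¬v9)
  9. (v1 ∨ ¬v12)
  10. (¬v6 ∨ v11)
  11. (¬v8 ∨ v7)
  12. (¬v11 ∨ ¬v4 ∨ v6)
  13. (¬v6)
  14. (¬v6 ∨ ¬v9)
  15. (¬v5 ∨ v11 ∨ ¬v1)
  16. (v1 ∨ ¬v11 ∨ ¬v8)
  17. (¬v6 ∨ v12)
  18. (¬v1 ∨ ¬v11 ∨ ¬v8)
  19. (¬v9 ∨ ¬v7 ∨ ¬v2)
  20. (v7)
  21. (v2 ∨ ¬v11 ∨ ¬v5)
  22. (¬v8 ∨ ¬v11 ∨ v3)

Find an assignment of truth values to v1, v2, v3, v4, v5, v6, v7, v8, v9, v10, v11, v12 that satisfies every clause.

v1 = 0, v2 = 0, v3 = 0, v4 = 0, v5 = 1, v6 = 0, v7 = 1, v8 = 0, v9 = 0, v10 = 1, v11 = 0, v12 = 0

Check each clause:
  1. (¬v11 ∨ ¬v6) — ¬v6 is true.
  2. (¬v8 ∨ ¬v3) — ¬v8 is true.
  3. (v4 ∨ ¬v12) — ¬v12 is true.
  4. (¬v12 ∨ ¬v11 ∨ v5) — ¬v11 is true.
  5. (¬v7 ∨ ¬v11) — ¬v11 is true.
  6. (¬v3 ∨ ¬v2 ∨ v4) — ¬v3 is true.
  7. (¬v4 ∨ v9) — ¬v4 is true.
  8. (v4 ∨ ¬v9) — ¬v9 is true.
  9. (¬v12 ∨ v1) — ¬v12 is true.
  10. (¬v6 ∨ v11) — ¬v6 is true.
  11. (¬v8 ∨ v7) — ¬v8 is true.
  12. (v6 ∨ ¬v4 ∨ ¬v11) — ¬v4 is true.
  13. (¬v6) — ¬v6 is true.
  14. (¬v9 ∨ ¬v6) — ¬v6 is true.
  15. (v11 ∨ ¬v1 ∨ ¬v5) — ¬v1 is true.
  16. (¬v11 ∨ ¬v8 ∨ v1) — ¬v8 is true.
  17. (¬v6 ∨ v12) — ¬v6 is true.
  18. (¬v1 ∨ ¬v11 ∨ ¬v8) — ¬v8 is true.
  19. (¬v2 ∨ ¬v7 ∨ ¬v9) — ¬v2 is true.
  20. (v7) — v7 is true.
  21. (¬v11 ∨ v2 ∨ ¬v5) — ¬v11 is true.
  22. (v3 ∨ ¬v11 ∨ ¬v8) — ¬v8 is true.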